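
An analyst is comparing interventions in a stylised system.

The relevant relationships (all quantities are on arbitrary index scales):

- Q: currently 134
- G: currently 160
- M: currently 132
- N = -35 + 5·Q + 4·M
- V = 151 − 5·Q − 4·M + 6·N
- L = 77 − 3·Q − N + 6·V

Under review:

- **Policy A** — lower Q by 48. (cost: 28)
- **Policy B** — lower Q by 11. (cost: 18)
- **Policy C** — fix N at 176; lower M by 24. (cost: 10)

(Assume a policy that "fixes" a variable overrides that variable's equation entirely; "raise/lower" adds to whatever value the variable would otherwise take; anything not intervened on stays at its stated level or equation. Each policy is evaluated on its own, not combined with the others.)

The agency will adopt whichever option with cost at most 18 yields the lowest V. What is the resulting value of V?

Policy B (Q − 11):
  Q = 134 − 11 = 123
  M = 132
  N = -35 + 5·123 + 4·132 = 1108
  V = 151 − 5·123 − 4·132 + 6·1108 = 5656
Policy C (N := 176, M − 24):
  Q = 134
  M = 132 − 24 = 108
  N = 176
  V = 151 − 5·134 − 4·108 + 6·176 = 105
Comparing — Policy B: V=5656, Policy C: V=105. Lowest is 105 (Policy C).

105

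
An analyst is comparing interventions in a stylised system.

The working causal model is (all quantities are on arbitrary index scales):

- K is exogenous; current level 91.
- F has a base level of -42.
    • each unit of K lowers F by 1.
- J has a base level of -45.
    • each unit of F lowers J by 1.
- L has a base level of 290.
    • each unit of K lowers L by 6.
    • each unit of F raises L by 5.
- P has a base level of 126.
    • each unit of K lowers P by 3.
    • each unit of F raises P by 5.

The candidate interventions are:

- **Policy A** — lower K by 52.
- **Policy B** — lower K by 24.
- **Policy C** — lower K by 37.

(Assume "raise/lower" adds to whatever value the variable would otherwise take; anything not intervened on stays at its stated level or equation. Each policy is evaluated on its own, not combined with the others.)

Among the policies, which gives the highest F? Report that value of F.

Policy A (K − 52):
  K = 91 − 52 = 39
  F = -42 − 39 = -81
Policy B (K − 24):
  K = 91 − 24 = 67
  F = -42 − 67 = -109
Policy C (K − 37):
  K = 91 − 37 = 54
  F = -42 − 54 = -96
Comparing — Policy A: F=-81, Policy B: F=-109, Policy C: F=-96. Highest is -81 (Policy A).

-81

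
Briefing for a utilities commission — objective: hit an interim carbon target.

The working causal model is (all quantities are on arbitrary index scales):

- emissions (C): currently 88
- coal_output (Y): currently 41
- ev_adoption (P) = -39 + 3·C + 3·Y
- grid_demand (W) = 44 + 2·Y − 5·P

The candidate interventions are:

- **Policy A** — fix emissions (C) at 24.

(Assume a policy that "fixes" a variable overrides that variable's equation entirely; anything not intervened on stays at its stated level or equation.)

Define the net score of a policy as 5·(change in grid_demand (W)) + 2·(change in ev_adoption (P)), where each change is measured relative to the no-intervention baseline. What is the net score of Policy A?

4416

Baseline:
  C = 88
  Y = 41
  P = -39 + 3·88 + 3·41 = 348
  W = 44 + 2·41 − 5·348 = -1614
Policy A (C := 24):
  C = 24
  Y = 41
  P = -39 + 3·24 + 3·41 = 156
  W = 44 + 2·41 − 5·156 = -654
ΔW = -654 − (-1614) = 960; ΔP = 156 − 348 = -192
Score = 5·960 + 2·(-192) = 4416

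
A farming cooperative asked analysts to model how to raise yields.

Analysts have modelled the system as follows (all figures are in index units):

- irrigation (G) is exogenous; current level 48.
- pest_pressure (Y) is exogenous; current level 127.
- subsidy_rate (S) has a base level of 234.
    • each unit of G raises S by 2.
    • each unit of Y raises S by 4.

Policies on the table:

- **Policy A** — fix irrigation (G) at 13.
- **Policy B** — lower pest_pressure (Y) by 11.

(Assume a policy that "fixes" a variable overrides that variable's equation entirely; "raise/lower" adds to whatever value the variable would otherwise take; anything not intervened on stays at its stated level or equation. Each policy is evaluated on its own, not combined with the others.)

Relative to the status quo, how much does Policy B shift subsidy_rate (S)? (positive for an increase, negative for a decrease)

-44

Baseline:
  G = 48
  Y = 127
  S = 234 + 2·48 + 4·127 = 838
Policy B (Y − 11):
  G = 48
  Y = 127 − 11 = 116
  S = 234 + 2·48 + 4·116 = 794
Change in S: 794 − 838 = -44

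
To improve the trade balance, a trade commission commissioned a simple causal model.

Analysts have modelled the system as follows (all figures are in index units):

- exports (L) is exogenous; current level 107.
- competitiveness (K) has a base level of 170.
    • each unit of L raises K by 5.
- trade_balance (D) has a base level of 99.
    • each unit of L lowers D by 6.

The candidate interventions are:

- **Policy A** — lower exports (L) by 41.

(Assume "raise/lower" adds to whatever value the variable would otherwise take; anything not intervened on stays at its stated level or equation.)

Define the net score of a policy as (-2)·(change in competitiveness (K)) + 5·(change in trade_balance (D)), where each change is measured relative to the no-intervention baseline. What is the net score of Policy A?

Baseline:
  L = 107
  K = 170 + 5·107 = 705
  D = 99 − 6·107 = -543
Policy A (L − 41):
  L = 107 − 41 = 66
  K = 170 + 5·66 = 500
  D = 99 − 6·66 = -297
ΔK = 500 − 705 = -205; ΔD = -297 − (-543) = 246
Score = (-2)·(-205) + 5·246 = 1640

1640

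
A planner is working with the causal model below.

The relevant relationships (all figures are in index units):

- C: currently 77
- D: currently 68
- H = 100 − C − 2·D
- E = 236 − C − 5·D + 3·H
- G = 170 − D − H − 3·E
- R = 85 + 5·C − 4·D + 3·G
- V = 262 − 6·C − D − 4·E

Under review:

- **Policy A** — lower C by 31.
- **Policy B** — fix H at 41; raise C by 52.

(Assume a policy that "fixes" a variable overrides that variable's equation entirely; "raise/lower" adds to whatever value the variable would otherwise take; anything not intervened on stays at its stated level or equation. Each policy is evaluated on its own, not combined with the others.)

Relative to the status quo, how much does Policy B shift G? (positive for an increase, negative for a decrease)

Baseline:
  C = 77
  D = 68
  H = 100 − 77 − 2·68 = -113
  E = 236 − 77 − 5·68 + 3·(-113) = -520
  G = 170 − 68 − (-113) − 3·(-520) = 1775
Policy B (H := 41, C + 52):
  C = 77 + 52 = 129
  D = 68
  H = 41
  E = 236 − 129 − 5·68 + 3·41 = -110
  G = 170 − 68 − 41 − 3·(-110) = 391
Change in G: 391 − 1775 = -1384

-1384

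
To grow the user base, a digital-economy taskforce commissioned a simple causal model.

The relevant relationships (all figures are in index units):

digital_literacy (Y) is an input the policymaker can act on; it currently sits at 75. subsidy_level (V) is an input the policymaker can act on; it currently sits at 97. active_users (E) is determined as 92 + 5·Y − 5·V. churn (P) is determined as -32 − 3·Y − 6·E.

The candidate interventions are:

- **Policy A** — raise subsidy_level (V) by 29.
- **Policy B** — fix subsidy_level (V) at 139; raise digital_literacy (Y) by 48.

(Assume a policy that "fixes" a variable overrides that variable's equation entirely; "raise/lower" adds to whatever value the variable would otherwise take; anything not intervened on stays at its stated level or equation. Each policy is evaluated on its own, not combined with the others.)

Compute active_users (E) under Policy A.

Policy A (V + 29):
  Y = 75
  V = 97 + 29 = 126
  E = 92 + 5·75 − 5·126 = -163

-163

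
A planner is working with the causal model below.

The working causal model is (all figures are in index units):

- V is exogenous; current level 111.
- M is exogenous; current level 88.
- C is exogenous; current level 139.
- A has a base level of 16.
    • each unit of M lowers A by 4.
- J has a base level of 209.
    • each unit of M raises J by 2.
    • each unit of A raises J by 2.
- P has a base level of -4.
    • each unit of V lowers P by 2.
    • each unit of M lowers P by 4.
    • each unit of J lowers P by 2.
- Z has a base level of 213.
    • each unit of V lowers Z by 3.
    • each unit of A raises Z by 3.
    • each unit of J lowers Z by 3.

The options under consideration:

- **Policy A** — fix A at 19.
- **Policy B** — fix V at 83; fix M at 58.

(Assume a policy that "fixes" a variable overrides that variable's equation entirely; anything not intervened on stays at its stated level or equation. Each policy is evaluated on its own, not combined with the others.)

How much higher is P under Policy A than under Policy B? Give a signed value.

-1236

Policy A (A := 19):
  V = 111
  M = 88
  A = 19
  J = 209 + 2·88 + 2·19 = 423
  P = -4 − 2·111 − 4·88 − 2·423 = -1424
Policy B (V := 83, M := 58):
  V = 83
  M = 58
  A = 16 − 4·58 = -216
  J = 209 + 2·58 + 2·(-216) = -107
  P = -4 − 2·83 − 4·58 − 2·(-107) = -188
P: -1424 − (-188) = -1236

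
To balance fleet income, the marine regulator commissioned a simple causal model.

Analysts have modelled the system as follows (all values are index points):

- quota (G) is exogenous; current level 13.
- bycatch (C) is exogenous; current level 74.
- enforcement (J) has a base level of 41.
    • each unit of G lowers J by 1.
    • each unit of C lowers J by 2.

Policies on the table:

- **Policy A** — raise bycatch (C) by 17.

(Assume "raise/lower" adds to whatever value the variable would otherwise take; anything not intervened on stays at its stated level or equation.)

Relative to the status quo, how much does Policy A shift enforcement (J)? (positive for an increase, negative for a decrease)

-34

Baseline:
  G = 13
  C = 74
  J = 41 − 13 − 2·74 = -120
Policy A (C + 17):
  G = 13
  C = 74 + 17 = 91
  J = 41 − 13 − 2·91 = -154
Change in J: -154 − (-120) = -34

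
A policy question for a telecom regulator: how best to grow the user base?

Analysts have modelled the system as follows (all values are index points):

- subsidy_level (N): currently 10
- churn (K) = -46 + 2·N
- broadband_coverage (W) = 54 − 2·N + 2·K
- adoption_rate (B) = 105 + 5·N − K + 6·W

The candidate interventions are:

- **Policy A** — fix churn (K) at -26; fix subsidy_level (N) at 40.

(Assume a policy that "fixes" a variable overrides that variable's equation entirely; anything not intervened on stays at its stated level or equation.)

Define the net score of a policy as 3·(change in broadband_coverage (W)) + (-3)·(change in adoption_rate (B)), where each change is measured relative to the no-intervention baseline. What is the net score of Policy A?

450

Baseline:
  N = 10
  K = -46 + 2·10 = -26
  W = 54 − 2·10 + 2·(-26) = -18
  B = 105 + 5·10 − (-26) + 6·(-18) = 73
Policy A (K := -26, N := 40):
  N = 40
  K = -26
  W = 54 − 2·40 + 2·(-26) = -78
  B = 105 + 5·40 − (-26) + 6·(-78) = -137
ΔW = -78 − (-18) = -60; ΔB = -137 − 73 = -210
Score = 3·(-60) + (-3)·(-210) = 450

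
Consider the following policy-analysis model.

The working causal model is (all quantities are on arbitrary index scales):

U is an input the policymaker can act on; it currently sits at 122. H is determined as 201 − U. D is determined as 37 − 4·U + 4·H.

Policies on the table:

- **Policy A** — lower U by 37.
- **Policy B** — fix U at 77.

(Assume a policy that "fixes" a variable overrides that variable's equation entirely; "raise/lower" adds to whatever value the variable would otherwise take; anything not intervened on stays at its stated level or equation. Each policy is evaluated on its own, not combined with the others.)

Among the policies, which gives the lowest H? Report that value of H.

116

Policy A (U − 37):
  U = 122 − 37 = 85
  H = 201 − 85 = 116
Policy B (U := 77):
  U = 77
  H = 201 − 77 = 124
Comparing — Policy A: H=116, Policy B: H=124. Lowest is 116 (Policy A).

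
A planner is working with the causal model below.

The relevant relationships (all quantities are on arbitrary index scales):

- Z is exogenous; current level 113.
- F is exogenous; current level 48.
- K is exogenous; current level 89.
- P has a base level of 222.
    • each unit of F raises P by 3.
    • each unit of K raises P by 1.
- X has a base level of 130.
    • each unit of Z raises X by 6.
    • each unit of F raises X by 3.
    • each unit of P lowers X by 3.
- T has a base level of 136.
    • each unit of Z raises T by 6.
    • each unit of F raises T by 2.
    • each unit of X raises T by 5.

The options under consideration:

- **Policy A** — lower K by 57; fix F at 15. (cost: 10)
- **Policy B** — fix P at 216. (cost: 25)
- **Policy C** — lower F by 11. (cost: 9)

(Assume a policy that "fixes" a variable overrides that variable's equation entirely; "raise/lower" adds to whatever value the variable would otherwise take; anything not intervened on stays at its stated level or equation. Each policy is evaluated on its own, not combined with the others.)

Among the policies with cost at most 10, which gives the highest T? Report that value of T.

Policy A (K − 57, F := 15):
  Z = 113
  F = 15
  K = 89 − 57 = 32
  P = 222 + 3·15 + 32 = 299
  X = 130 + 6·113 + 3·15 − 3·299 = -44
  T = 136 + 6·113 + 2·15 + 5·(-44) = 624
Policy C (F − 11):
  Z = 113
  F = 48 − 11 = 37
  K = 89
  P = 222 + 3·37 + 89 = 422
  X = 130 + 6·113 + 3·37 − 3·422 = -347
  T = 136 + 6·113 + 2·37 + 5·(-347) = -847
Comparing — Policy A: T=624, Policy C: T=-847. Highest is 624 (Policy A).

624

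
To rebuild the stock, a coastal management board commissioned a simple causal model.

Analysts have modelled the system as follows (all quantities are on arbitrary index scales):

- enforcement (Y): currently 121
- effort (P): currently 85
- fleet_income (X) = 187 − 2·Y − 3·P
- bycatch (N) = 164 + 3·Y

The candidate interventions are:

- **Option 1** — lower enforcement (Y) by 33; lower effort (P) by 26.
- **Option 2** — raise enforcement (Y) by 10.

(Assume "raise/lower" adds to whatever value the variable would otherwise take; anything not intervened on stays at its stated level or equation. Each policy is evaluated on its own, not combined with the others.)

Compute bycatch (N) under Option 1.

428

Option 1 (Y − 33, P − 26):
  Y = 121 − 33 = 88
  N = 164 + 3·88 = 428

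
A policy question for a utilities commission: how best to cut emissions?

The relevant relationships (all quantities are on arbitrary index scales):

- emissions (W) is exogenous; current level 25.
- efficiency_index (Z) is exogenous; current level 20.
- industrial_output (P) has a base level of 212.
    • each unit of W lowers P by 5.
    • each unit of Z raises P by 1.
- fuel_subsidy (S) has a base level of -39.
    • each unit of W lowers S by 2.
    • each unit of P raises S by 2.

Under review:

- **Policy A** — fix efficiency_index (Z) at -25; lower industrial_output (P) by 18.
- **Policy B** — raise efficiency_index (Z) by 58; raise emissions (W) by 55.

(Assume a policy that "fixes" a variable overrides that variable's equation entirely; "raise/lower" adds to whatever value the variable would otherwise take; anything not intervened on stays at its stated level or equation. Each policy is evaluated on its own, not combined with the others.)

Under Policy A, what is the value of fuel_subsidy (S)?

-1

Policy A (Z := -25, P − 18):
  W = 25
  Z = -25
  P = 212 − 5·25 + (-25) (−18 from intervention) = 44
  S = -39 − 2·25 + 2·44 = -1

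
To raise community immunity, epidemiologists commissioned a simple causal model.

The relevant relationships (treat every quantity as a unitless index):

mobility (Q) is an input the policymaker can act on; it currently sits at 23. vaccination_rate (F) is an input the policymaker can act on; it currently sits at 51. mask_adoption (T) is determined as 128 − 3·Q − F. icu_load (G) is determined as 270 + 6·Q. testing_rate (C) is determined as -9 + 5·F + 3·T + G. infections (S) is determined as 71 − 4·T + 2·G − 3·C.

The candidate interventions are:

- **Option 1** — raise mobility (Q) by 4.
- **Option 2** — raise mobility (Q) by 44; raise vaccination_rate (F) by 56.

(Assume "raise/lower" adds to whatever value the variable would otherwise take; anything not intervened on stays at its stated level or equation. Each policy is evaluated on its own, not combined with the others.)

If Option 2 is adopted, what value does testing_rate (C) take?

Option 2 (Q + 44, F + 56):
  Q = 23 + 44 = 67
  F = 51 + 56 = 107
  T = 128 − 3·67 − 107 = -180
  G = 270 + 6·67 = 672
  C = -9 + 5·107 + 3·(-180) + 672 = 658

658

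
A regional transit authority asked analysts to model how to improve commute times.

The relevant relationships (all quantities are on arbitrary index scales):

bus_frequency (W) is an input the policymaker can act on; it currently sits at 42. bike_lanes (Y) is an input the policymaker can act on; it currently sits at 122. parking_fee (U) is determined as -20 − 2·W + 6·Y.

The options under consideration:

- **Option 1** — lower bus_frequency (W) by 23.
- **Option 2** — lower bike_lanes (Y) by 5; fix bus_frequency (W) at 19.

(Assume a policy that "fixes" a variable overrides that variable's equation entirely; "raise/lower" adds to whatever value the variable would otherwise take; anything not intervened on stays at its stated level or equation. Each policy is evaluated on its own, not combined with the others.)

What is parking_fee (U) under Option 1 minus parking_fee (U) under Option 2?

30

Option 1 (W − 23):
  W = 42 − 23 = 19
  Y = 122
  U = -20 − 2·19 + 6·122 = 674
Option 2 (Y − 5, W := 19):
  W = 19
  Y = 122 − 5 = 117
  U = -20 − 2·19 + 6·117 = 644
U: 674 − 644 = 30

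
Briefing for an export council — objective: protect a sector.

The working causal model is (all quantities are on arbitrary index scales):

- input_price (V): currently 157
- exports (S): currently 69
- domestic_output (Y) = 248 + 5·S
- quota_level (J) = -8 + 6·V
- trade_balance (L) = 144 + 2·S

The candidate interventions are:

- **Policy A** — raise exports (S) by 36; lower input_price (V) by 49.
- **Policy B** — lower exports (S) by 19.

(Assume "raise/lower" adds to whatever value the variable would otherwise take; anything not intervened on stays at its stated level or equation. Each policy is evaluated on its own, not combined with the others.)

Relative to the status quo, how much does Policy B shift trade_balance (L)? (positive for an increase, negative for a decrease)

Baseline:
  S = 69
  L = 144 + 2·69 = 282
Policy B (S − 19):
  S = 69 − 19 = 50
  L = 144 + 2·50 = 244
Change in L: 244 − 282 = -38

-38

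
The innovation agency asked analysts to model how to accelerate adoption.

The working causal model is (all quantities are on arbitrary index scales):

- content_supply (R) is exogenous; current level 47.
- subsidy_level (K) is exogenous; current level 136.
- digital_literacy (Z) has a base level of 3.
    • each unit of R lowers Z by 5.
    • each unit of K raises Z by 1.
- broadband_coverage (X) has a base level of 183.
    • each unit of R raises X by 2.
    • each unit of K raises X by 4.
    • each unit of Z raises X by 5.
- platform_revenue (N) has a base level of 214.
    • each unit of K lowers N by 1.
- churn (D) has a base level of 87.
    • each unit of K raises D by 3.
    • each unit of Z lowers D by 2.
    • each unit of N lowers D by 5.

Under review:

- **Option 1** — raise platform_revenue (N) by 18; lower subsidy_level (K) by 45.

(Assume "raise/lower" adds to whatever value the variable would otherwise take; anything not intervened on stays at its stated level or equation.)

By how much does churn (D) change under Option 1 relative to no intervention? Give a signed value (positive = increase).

Baseline:
  R = 47
  K = 136
  Z = 3 − 5·47 + 136 = -96
  N = 214 − 136 = 78
  D = 87 + 3·136 − 2·(-96) − 5·78 = 297
Option 1 (N + 18, K − 45):
  R = 47
  K = 136 − 45 = 91
  Z = 3 − 5·47 + 91 = -141
  N = 214 − 91 (+18 from intervention) = 141
  D = 87 + 3·91 − 2·(-141) − 5·141 = -63
Change in D: -63 − 297 = -360

-360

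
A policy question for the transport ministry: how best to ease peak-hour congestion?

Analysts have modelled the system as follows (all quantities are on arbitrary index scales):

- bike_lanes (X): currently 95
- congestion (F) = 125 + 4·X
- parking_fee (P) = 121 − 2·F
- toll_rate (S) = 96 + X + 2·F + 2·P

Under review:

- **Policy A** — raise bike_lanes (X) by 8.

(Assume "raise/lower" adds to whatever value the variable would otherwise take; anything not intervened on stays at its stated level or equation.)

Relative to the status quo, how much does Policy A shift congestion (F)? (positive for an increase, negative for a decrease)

Baseline:
  X = 95
  F = 125 + 4·95 = 505
Policy A (X + 8):
  X = 95 + 8 = 103
  F = 125 + 4·103 = 537
Change in F: 537 − 505 = 32

32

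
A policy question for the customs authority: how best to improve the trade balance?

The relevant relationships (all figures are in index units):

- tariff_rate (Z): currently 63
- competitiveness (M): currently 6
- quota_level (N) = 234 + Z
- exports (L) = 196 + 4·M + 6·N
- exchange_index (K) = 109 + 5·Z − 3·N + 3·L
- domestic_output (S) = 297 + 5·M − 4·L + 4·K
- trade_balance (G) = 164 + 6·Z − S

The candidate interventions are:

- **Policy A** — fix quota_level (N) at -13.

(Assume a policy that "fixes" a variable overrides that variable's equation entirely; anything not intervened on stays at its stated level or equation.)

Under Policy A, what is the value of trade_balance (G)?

-2773

Policy A (N := -13):
  Z = 63
  M = 6
  N = -13
  L = 196 + 4·6 + 6·(-13) = 142
  K = 109 + 5·63 − 3·(-13) + 3·142 = 889
  S = 297 + 5·6 − 4·142 + 4·889 = 3315
  G = 164 + 6·63 − 3315 = -2773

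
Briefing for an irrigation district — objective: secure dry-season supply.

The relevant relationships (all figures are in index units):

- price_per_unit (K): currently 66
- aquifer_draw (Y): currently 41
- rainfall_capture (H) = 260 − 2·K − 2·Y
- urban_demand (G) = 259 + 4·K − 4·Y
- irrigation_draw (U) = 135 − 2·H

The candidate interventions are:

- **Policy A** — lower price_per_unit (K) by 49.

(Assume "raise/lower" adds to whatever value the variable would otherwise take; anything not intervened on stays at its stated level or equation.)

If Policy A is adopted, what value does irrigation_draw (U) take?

-153

Policy A (K − 49):
  K = 66 − 49 = 17
  Y = 41
  H = 260 − 2·17 − 2·41 = 144
  U = 135 − 2·144 = -153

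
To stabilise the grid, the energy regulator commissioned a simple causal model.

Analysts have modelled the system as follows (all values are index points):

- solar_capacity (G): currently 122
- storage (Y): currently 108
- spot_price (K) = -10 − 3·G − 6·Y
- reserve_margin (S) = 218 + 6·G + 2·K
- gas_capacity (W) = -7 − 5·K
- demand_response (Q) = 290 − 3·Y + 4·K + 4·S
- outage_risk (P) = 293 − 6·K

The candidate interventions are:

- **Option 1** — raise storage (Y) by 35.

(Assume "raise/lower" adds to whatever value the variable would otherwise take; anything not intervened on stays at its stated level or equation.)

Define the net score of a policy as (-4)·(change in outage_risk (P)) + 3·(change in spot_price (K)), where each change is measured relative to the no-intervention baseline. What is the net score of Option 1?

-5670

Baseline:
  G = 122
  Y = 108
  K = -10 − 3·122 − 6·108 = -1024
  P = 293 − 6·(-1024) = 6437
Option 1 (Y + 35):
  G = 122
  Y = 108 + 35 = 143
  K = -10 − 3·122 − 6·143 = -1234
  P = 293 − 6·(-1234) = 7697
ΔP = 7697 − 6437 = 1260; ΔK = -1234 − (-1024) = -210
Score = (-4)·1260 + 3·(-210) = -5670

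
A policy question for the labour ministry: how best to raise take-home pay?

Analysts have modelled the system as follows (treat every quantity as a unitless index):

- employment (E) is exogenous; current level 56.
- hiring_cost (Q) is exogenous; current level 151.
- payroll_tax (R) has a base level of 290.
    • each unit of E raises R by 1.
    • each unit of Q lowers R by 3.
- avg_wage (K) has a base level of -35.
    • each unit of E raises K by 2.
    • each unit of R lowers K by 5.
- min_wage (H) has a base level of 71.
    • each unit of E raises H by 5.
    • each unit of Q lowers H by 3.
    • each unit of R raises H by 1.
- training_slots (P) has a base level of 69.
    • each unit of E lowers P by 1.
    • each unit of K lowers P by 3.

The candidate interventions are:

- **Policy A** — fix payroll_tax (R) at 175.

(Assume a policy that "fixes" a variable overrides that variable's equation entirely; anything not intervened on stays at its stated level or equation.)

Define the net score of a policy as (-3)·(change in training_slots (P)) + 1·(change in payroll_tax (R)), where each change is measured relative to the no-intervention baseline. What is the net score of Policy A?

-12408

Baseline:
  E = 56
  Q = 151
  R = 290 + 56 − 3·151 = -107
  K = -35 + 2·56 − 5·(-107) = 612
  P = 69 − 56 − 3·612 = -1823
Policy A (R := 175):
  E = 56
  Q = 151
  R = 175
  K = -35 + 2·56 − 5·175 = -798
  P = 69 − 56 − 3·(-798) = 2407
ΔP = 2407 − (-1823) = 4230; ΔR = 175 − (-107) = 282
Score = (-3)·4230 + 1·282 = -12408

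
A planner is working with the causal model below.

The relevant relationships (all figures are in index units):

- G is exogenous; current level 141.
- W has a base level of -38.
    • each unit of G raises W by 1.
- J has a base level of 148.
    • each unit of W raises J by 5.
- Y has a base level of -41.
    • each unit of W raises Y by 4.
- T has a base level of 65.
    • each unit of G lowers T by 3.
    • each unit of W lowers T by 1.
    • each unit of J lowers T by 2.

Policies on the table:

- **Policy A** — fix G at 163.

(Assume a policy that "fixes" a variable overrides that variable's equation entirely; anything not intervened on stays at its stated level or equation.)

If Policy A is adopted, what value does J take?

Policy A (G := 163):
  G = 163
  W = -38 + 163 = 125
  J = 148 + 5·125 = 773

773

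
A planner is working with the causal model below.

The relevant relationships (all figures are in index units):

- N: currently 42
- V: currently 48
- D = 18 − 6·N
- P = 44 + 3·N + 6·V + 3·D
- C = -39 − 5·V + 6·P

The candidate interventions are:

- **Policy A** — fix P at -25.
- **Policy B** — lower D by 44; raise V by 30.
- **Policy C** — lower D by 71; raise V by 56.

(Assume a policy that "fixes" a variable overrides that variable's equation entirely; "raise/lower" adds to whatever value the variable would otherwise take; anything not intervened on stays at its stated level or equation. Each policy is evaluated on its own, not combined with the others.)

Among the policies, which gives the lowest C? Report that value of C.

Policy A (P := -25):
  N = 42
  V = 48
  D = 18 − 6·42 = -234
  P = -25
  C = -39 − 5·48 + 6·(-25) = -429
Policy B (D − 44, V + 30):
  N = 42
  V = 48 + 30 = 78
  D = 18 − 6·42 (−44 from intervention) = -278
  P = 44 + 3·42 + 6·78 + 3·(-278) = -196
  C = -39 − 5·78 + 6·(-196) = -1605
Policy C (D − 71, V + 56):
  N = 42
  V = 48 + 56 = 104
  D = 18 − 6·42 (−71 from intervention) = -305
  P = 44 + 3·42 + 6·104 + 3·(-305) = -121
  C = -39 − 5·104 + 6·(-121) = -1285
Comparing — Policy A: C=-429, Policy B: C=-1605, Policy C: C=-1285. Lowest is -1605 (Policy B).

-1605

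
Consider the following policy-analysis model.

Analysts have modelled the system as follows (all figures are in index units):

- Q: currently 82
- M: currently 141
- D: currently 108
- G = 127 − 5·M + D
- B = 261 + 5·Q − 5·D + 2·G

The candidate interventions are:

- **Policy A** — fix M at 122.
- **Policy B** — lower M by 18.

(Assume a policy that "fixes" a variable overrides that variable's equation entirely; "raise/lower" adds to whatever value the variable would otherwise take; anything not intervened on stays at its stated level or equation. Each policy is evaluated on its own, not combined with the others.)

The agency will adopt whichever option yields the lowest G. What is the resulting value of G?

Policy A (M := 122):
  M = 122
  D = 108
  G = 127 − 5·122 + 108 = -375
Policy B (M − 18):
  M = 141 − 18 = 123
  D = 108
  G = 127 − 5·123 + 108 = -380
Comparing — Policy A: G=-375, Policy B: G=-380. Lowest is -380 (Policy B).

-380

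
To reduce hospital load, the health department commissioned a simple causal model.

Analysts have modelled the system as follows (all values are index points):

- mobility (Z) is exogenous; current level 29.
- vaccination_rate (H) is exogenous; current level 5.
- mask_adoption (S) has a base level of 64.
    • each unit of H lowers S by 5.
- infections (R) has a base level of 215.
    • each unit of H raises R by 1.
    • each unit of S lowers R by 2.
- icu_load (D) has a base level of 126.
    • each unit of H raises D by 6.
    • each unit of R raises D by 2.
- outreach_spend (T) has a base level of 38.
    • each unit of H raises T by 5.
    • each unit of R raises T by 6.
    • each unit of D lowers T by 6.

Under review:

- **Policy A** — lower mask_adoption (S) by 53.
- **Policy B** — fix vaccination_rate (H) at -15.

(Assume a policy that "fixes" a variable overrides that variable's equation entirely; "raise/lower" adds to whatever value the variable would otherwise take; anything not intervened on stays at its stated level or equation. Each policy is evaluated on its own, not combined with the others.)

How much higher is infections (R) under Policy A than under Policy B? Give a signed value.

Policy A (S − 53):
  H = 5
  S = 64 − 5·5 (−53 from intervention) = -14
  R = 215 + 5 − 2·(-14) = 248
Policy B (H := -15):
  H = -15
  S = 64 − 5·(-15) = 139
  R = 215 + (-15) − 2·139 = -78
R: 248 − (-78) = 326

326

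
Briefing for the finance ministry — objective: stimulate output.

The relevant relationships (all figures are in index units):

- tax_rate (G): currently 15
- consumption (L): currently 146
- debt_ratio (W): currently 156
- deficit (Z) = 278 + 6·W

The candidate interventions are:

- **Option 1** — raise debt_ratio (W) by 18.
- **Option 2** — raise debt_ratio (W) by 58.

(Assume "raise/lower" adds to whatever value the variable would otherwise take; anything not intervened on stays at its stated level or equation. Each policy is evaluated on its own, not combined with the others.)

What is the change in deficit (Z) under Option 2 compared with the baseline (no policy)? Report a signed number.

348

Baseline:
  W = 156
  Z = 278 + 6·156 = 1214
Option 2 (W + 58):
  W = 156 + 58 = 214
  Z = 278 + 6·214 = 1562
Change in Z: 1562 − 1214 = 348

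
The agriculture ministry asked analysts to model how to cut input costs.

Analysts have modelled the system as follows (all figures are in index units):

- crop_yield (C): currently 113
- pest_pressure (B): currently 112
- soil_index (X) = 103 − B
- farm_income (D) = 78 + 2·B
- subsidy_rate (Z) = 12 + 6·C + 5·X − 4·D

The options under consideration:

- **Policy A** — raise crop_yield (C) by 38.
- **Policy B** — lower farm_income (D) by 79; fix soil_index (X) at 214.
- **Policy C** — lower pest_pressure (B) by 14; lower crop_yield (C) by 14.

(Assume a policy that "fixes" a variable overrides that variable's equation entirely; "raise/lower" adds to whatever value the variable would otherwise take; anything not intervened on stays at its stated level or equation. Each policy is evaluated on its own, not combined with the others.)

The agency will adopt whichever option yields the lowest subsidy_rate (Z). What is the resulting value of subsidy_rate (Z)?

-465

Policy A (C + 38):
  C = 113 + 38 = 151
  B = 112
  X = 103 − 112 = -9
  D = 78 + 2·112 = 302
  Z = 12 + 6·151 + 5·(-9) − 4·302 = -335
Policy B (D − 79, X := 214):
  C = 113
  B = 112
  X = 214
  D = 78 + 2·112 (−79 from intervention) = 223
  Z = 12 + 6·113 + 5·214 − 4·223 = 868
Policy C (B − 14, C − 14):
  C = 113 − 14 = 99
  B = 112 − 14 = 98
  X = 103 − 98 = 5
  D = 78 + 2·98 = 274
  Z = 12 + 6·99 + 5·5 − 4·274 = -465
Comparing — Policy A: Z=-335, Policy B: Z=868, Policy C: Z=-465. Lowest is -465 (Policy C).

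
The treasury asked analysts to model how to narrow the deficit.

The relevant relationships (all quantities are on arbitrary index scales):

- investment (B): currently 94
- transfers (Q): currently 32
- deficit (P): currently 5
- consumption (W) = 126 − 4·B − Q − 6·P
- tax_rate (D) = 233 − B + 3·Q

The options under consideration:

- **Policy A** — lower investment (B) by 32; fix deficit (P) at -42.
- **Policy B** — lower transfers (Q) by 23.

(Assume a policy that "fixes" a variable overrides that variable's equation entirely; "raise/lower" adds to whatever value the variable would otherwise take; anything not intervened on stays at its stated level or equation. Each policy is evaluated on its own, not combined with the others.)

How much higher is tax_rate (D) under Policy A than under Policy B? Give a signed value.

Policy A (B − 32, P := -42):
  B = 94 − 32 = 62
  Q = 32
  D = 233 − 62 + 3·32 = 267
Policy B (Q − 23):
  B = 94
  Q = 32 − 23 = 9
  D = 233 − 94 + 3·9 = 166
D: 267 − 166 = 101

101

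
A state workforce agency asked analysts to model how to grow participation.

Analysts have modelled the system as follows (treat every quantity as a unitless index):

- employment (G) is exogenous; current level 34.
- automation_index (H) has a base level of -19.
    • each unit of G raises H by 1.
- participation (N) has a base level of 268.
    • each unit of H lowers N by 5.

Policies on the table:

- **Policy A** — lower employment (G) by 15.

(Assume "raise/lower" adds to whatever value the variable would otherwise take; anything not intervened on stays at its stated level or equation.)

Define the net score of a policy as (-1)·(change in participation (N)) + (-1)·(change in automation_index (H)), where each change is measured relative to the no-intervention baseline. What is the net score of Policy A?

Baseline:
  G = 34
  H = -19 + 34 = 15
  N = 268 − 5·15 = 193
Policy A (G − 15):
  G = 34 − 15 = 19
  H = -19 + 19 = 0
  N = 268 − 5·0 = 268
ΔN = 268 − 193 = 75; ΔH = 0 − 15 = -15
Score = (-1)·75 + (-1)·(-15) = -60

-60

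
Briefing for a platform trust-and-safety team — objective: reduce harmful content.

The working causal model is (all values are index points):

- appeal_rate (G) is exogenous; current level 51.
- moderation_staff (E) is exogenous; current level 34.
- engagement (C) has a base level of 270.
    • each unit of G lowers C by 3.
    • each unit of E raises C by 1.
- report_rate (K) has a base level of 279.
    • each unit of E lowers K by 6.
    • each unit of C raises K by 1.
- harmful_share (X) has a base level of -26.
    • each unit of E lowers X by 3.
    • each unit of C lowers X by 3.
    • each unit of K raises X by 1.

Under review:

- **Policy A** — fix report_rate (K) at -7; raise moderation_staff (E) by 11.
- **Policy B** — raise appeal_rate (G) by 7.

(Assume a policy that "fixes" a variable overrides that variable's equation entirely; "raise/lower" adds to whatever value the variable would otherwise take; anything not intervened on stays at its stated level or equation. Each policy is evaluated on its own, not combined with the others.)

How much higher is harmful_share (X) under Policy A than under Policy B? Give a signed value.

Policy A (K := -7, E + 11):
  G = 51
  E = 34 + 11 = 45
  C = 270 − 3·51 + 45 = 162
  K = -7
  X = -26 − 3·45 − 3·162 + (-7) = -654
Policy B (G + 7):
  G = 51 + 7 = 58
  E = 34
  C = 270 − 3·58 + 34 = 130
  K = 279 − 6·34 + 130 = 205
  X = -26 − 3·34 − 3·130 + 205 = -313
X: -654 − (-313) = -341

-341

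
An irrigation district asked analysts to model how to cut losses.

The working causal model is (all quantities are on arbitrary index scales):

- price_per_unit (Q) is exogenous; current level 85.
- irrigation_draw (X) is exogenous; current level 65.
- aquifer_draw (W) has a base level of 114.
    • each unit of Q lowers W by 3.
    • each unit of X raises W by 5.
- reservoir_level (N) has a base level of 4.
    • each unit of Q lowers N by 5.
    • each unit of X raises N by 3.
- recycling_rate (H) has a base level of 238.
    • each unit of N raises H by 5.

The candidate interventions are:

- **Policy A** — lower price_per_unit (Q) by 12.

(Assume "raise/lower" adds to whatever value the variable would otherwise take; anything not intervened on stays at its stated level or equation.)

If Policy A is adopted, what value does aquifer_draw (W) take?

220

Policy A (Q − 12):
  Q = 85 − 12 = 73
  X = 65
  W = 114 − 3·73 + 5·65 = 220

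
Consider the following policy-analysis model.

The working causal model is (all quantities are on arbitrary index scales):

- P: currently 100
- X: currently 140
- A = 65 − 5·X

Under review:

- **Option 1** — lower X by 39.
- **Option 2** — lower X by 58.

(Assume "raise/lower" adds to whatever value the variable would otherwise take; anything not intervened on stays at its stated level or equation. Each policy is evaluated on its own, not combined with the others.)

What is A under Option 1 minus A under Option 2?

Option 1 (X − 39):
  X = 140 − 39 = 101
  A = 65 − 5·101 = -440
Option 2 (X − 58):
  X = 140 − 58 = 82
  A = 65 − 5·82 = -345
A: -440 − (-345) = -95

-95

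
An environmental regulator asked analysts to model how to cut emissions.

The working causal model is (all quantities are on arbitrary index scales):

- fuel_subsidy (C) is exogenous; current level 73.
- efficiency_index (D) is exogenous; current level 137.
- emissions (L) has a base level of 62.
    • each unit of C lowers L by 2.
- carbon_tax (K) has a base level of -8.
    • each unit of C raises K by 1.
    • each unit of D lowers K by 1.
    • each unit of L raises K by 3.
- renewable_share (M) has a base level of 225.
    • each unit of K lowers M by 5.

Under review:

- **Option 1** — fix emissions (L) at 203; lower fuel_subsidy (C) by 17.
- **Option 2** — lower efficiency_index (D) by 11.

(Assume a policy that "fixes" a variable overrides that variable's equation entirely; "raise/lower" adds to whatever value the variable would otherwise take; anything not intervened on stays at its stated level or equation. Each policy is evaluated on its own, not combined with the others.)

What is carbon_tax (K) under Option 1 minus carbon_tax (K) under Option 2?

Option 1 (L := 203, C − 17):
  C = 73 − 17 = 56
  D = 137
  L = 203
  K = -8 + 56 − 137 + 3·203 = 520
Option 2 (D − 11):
  C = 73
  D = 137 − 11 = 126
  L = 62 − 2·73 = -84
  K = -8 + 73 − 126 + 3·(-84) = -313
K: 520 − (-313) = 833

833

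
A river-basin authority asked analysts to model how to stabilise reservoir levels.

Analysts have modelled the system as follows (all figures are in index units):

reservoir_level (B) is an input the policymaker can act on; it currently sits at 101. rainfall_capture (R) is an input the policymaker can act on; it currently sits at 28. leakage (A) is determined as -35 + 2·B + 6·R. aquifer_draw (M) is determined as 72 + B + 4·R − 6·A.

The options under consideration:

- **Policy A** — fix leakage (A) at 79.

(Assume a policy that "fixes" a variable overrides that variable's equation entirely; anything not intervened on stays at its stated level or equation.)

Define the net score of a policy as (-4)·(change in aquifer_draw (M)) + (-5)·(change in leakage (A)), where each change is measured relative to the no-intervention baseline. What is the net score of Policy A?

-4864

Baseline:
  B = 101
  R = 28
  A = -35 + 2·101 + 6·28 = 335
  M = 72 + 101 + 4·28 − 6·335 = -1725
Policy A (A := 79):
  B = 101
  R = 28
  A = 79
  M = 72 + 101 + 4·28 − 6·79 = -189
ΔM = -189 − (-1725) = 1536; ΔA = 79 − 335 = -256
Score = (-4)·1536 + (-5)·(-256) = -4864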